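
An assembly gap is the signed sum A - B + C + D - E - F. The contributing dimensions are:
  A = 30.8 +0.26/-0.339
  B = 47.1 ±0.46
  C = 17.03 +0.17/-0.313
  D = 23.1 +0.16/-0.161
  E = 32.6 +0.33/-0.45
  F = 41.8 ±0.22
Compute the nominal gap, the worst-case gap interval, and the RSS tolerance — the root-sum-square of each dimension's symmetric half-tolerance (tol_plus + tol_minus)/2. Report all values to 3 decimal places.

Stack each dimension's contribution:
  +A: nom +30.800 → Σnom=30.800; wc +0.260/-0.339 → slack +0.260/-0.339; half-tol=0.299, Σhalf²=0.089700
  -B: nom -47.100 → Σnom=-16.300; wc +0.460/-0.460 → slack +0.720/-0.799; half-tol=0.460, Σhalf²=0.301300
  +C: nom +17.030 → Σnom=0.730; wc +0.170/-0.313 → slack +0.890/-1.112; half-tol=0.241, Σhalf²=0.359623
  +D: nom +23.100 → Σnom=23.830; wc +0.160/-0.161 → slack +1.050/-1.273; half-tol=0.161, Σhalf²=0.385383
  -E: nom -32.600 → Σnom=-8.770; wc +0.450/-0.330 → slack +1.500/-1.603; half-tol=0.390, Σhalf²=0.537483
  -F: nom -41.800 → Σnom=-50.570; wc +0.220/-0.220 → slack +1.720/-1.823; half-tol=0.220, Σhalf²=0.585883
Nominal = -50.570. Worst-case = [-50.570 - 1.823, -50.570 + 1.720] = [-52.393, -48.850]. RSS = √0.585883 = 0.765.

nominal=-50.570 wc=[-52.393,-48.850] rss=0.765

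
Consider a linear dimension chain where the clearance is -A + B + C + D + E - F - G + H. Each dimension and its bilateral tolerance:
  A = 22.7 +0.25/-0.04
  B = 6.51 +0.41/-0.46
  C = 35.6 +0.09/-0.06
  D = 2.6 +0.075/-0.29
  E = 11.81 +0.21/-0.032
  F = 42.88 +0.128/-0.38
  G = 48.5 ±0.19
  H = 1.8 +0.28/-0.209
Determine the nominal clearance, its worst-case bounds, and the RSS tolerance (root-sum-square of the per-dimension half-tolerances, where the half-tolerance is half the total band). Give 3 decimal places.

nominal=-55.760 wc=[-57.379,-54.085] rss=0.651

Stack each dimension's contribution:
  -A: nom -22.700 → Σnom=-22.700; wc +0.040/-0.250 → slack +0.040/-0.250; half-tol=0.145, Σhalf²=0.021025
  +B: nom +6.510 → Σnom=-16.190; wc +0.410/-0.460 → slack +0.450/-0.710; half-tol=0.435, Σhalf²=0.210250
  +C: nom +35.600 → Σnom=19.410; wc +0.090/-0.060 → slack +0.540/-0.770; half-tol=0.075, Σhalf²=0.215875
  +D: nom +2.600 → Σnom=22.010; wc +0.075/-0.290 → slack +0.615/-1.060; half-tol=0.182, Σhalf²=0.249181
  +E: nom +11.810 → Σnom=33.820; wc +0.210/-0.032 → slack +0.825/-1.092; half-tol=0.121, Σhalf²=0.263822
  -F: nom -42.880 → Σnom=-9.060; wc +0.380/-0.128 → slack +1.205/-1.220; half-tol=0.254, Σhalf²=0.328338
  -G: nom -48.500 → Σnom=-57.560; wc +0.190/-0.190 → slack +1.395/-1.410; half-tol=0.190, Σhalf²=0.364438
  +H: nom +1.800 → Σnom=-55.760; wc +0.280/-0.209 → slack +1.675/-1.619; half-tol=0.244, Σhalf²=0.424218
Nominal = -55.760. Worst-case = [-55.760 - 1.619, -55.760 + 1.675] = [-57.379, -54.085]. RSS = √0.424218 = 0.651.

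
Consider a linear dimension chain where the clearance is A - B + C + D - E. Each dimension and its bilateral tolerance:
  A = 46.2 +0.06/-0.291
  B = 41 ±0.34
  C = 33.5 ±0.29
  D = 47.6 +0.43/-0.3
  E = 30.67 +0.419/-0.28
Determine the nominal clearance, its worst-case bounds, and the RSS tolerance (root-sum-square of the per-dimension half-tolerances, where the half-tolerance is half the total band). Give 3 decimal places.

Stack each dimension's contribution:
  +A: nom +46.200 → Σnom=46.200; wc +0.060/-0.291 → slack +0.060/-0.291; half-tol=0.175, Σhalf²=0.030800
  -B: nom -41.000 → Σnom=5.200; wc +0.340/-0.340 → slack +0.400/-0.631; half-tol=0.340, Σhalf²=0.146400
  +C: nom +33.500 → Σnom=38.700; wc +0.290/-0.290 → slack +0.690/-0.921; half-tol=0.290, Σhalf²=0.230500
  +D: nom +47.600 → Σnom=86.300; wc +0.430/-0.300 → slack +1.120/-1.221; half-tol=0.365, Σhalf²=0.363725
  -E: nom -30.670 → Σnom=55.630; wc +0.280/-0.419 → slack +1.400/-1.640; half-tol=0.350, Σhalf²=0.485876
Nominal = 55.630. Worst-case = [55.630 - 1.640, 55.630 + 1.400] = [53.990, 57.030]. RSS = √0.485876 = 0.697.

nominal=55.630 wc=[53.990,57.030] rss=0.697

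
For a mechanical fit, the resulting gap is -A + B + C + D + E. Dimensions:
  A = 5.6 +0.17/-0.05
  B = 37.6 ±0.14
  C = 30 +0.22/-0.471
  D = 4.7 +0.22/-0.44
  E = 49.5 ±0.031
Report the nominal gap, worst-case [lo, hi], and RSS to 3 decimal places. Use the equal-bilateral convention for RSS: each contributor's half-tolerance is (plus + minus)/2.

nominal=116.200 wc=[114.948,116.861] rss=0.511

Stack each dimension's contribution:
  -A: nom -5.600 → Σnom=-5.600; wc +0.050/-0.170 → slack +0.050/-0.170; half-tol=0.110, Σhalf²=0.012100
  +B: nom +37.600 → Σnom=32.000; wc +0.140/-0.140 → slack +0.190/-0.310; half-tol=0.140, Σhalf²=0.031700
  +C: nom +30.000 → Σnom=62.000; wc +0.220/-0.471 → slack +0.410/-0.781; half-tol=0.345, Σhalf²=0.151070
  +D: nom +4.700 → Σnom=66.700; wc +0.220/-0.440 → slack +0.630/-1.221; half-tol=0.330, Σhalf²=0.259970
  +E: nom +49.500 → Σnom=116.200; wc +0.031/-0.031 → slack +0.661/-1.252; half-tol=0.031, Σhalf²=0.260931
Nominal = 116.200. Worst-case = [116.200 - 1.252, 116.200 + 0.661] = [114.948, 116.861]. RSS = √0.260931 = 0.511.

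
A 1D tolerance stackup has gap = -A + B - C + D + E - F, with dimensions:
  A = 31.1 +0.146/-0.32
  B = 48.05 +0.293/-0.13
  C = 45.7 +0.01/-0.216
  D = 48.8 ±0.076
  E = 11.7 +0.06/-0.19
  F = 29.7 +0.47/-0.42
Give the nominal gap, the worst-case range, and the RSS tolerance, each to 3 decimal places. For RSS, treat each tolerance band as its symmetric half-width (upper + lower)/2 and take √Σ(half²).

Stack each dimension's contribution:
  -A: nom -31.100 → Σnom=-31.100; wc +0.320/-0.146 → slack +0.320/-0.146; half-tol=0.233, Σhalf²=0.054289
  +B: nom +48.050 → Σnom=16.950; wc +0.293/-0.130 → slack +0.613/-0.276; half-tol=0.211, Σhalf²=0.099021
  -C: nom -45.700 → Σnom=-28.750; wc +0.216/-0.010 → slack +0.829/-0.286; half-tol=0.113, Σhalf²=0.111790
  +D: nom +48.800 → Σnom=20.050; wc +0.076/-0.076 → slack +0.905/-0.362; half-tol=0.076, Σhalf²=0.117566
  +E: nom +11.700 → Σnom=31.750; wc +0.060/-0.190 → slack +0.965/-0.552; half-tol=0.125, Σhalf²=0.133191
  -F: nom -29.700 → Σnom=2.050; wc +0.420/-0.470 → slack +1.385/-1.022; half-tol=0.445, Σhalf²=0.331216
Nominal = 2.050. Worst-case = [2.050 - 1.022, 2.050 + 1.385] = [1.028, 3.435]. RSS = √0.331216 = 0.576.

nominal=2.050 wc=[1.028,3.435] rss=0.576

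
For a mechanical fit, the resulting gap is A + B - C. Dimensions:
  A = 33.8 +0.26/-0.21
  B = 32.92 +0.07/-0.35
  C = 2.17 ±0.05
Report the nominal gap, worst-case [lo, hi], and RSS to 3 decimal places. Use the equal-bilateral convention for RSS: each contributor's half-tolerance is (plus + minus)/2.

Stack each dimension's contribution:
  +A: nom +33.800 → Σnom=33.800; wc +0.260/-0.210 → slack +0.260/-0.210; half-tol=0.235, Σhalf²=0.055225
  +B: nom +32.920 → Σnom=66.720; wc +0.070/-0.350 → slack +0.330/-0.560; half-tol=0.210, Σhalf²=0.099325
  -C: nom -2.170 → Σnom=64.550; wc +0.050/-0.050 → slack +0.380/-0.610; half-tol=0.050, Σhalf²=0.101825
Nominal = 64.550. Worst-case = [64.550 - 0.610, 64.550 + 0.380] = [63.940, 64.930]. RSS = √0.101825 = 0.319.

nominal=64.550 wc=[63.940,64.930] rss=0.319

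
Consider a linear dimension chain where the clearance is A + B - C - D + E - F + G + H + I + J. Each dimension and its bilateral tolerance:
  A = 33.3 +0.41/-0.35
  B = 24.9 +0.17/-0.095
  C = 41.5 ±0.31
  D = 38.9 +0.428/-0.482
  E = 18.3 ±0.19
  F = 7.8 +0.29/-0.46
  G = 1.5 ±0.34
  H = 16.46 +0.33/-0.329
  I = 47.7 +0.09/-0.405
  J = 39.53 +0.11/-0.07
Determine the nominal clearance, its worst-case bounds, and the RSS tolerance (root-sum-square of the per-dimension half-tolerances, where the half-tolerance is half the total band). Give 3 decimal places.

Stack each dimension's contribution:
  +A: nom +33.300 → Σnom=33.300; wc +0.410/-0.350 → slack +0.410/-0.350; half-tol=0.380, Σhalf²=0.144400
  +B: nom +24.900 → Σnom=58.200; wc +0.170/-0.095 → slack +0.580/-0.445; half-tol=0.133, Σhalf²=0.161956
  -C: nom -41.500 → Σnom=16.700; wc +0.310/-0.310 → slack +0.890/-0.755; half-tol=0.310, Σhalf²=0.258056
  -D: nom -38.900 → Σnom=-22.200; wc +0.482/-0.428 → slack +1.372/-1.183; half-tol=0.455, Σhalf²=0.465081
  +E: nom +18.300 → Σnom=-3.900; wc +0.190/-0.190 → slack +1.562/-1.373; half-tol=0.190, Σhalf²=0.501181
  -F: nom -7.800 → Σnom=-11.700; wc +0.460/-0.290 → slack +2.022/-1.663; half-tol=0.375, Σhalf²=0.641806
  +G: nom +1.500 → Σnom=-10.200; wc +0.340/-0.340 → slack +2.362/-2.003; half-tol=0.340, Σhalf²=0.757406
  +H: nom +16.460 → Σnom=6.260; wc +0.330/-0.329 → slack +2.692/-2.332; half-tol=0.330, Σhalf²=0.865976
  +I: nom +47.700 → Σnom=53.960; wc +0.090/-0.405 → slack +2.782/-2.737; half-tol=0.247, Σhalf²=0.927233
  +J: nom +39.530 → Σnom=93.490; wc +0.110/-0.070 → slack +2.892/-2.807; half-tol=0.090, Σhalf²=0.935333
Nominal = 93.490. Worst-case = [93.490 - 2.807, 93.490 + 2.892] = [90.683, 96.382]. RSS = √0.935333 = 0.967.

nominal=93.490 wc=[90.683,96.382] rss=0.967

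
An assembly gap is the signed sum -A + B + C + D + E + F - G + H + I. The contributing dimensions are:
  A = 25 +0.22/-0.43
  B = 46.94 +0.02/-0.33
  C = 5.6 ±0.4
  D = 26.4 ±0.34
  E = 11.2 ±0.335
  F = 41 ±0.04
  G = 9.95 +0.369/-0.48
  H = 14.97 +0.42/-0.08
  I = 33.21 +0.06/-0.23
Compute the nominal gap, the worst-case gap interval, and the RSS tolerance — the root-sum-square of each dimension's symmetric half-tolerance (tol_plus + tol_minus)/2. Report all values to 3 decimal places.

Stack each dimension's contribution:
  -A: nom -25.000 → Σnom=-25.000; wc +0.430/-0.220 → slack +0.430/-0.220; half-tol=0.325, Σhalf²=0.105625
  +B: nom +46.940 → Σnom=21.940; wc +0.020/-0.330 → slack +0.450/-0.550; half-tol=0.175, Σhalf²=0.136250
  +C: nom +5.600 → Σnom=27.540; wc +0.400/-0.400 → slack +0.850/-0.950; half-tol=0.400, Σhalf²=0.296250
  +D: nom +26.400 → Σnom=53.940; wc +0.340/-0.340 → slack +1.190/-1.290; half-tol=0.340, Σhalf²=0.411850
  +E: nom +11.200 → Σnom=65.140; wc +0.335/-0.335 → slack +1.525/-1.625; half-tol=0.335, Σhalf²=0.524075
  +F: nom +41.000 → Σnom=106.140; wc +0.040/-0.040 → slack +1.565/-1.665; half-tol=0.040, Σhalf²=0.525675
  -G: nom -9.950 → Σnom=96.190; wc +0.480/-0.369 → slack +2.045/-2.034; half-tol=0.424, Σhalf²=0.705875
  +H: nom +14.970 → Σnom=111.160; wc +0.420/-0.080 → slack +2.465/-2.114; half-tol=0.250, Σhalf²=0.768375
  +I: nom +33.210 → Σnom=144.370; wc +0.060/-0.230 → slack +2.525/-2.344; half-tol=0.145, Σhalf²=0.789400
Nominal = 144.370. Worst-case = [144.370 - 2.344, 144.370 + 2.525] = [142.026, 146.895]. RSS = √0.789400 = 0.888.

nominal=144.370 wc=[142.026,146.895] rss=0.888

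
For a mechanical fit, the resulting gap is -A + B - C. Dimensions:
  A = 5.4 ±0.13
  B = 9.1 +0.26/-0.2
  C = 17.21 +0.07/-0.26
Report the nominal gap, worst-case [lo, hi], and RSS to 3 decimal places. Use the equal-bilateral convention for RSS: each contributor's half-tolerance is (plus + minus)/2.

Stack each dimension's contribution:
  -A: nom -5.400 → Σnom=-5.400; wc +0.130/-0.130 → slack +0.130/-0.130; half-tol=0.130, Σhalf²=0.016900
  +B: nom +9.100 → Σnom=3.700; wc +0.260/-0.200 → slack +0.390/-0.330; half-tol=0.230, Σhalf²=0.069800
  -C: nom -17.210 → Σnom=-13.510; wc +0.260/-0.070 → slack +0.650/-0.400; half-tol=0.165, Σhalf²=0.097025
Nominal = -13.510. Worst-case = [-13.510 - 0.400, -13.510 + 0.650] = [-13.910, -12.860]. RSS = √0.097025 = 0.311.

nominal=-13.510 wc=[-13.910,-12.860] rss=0.311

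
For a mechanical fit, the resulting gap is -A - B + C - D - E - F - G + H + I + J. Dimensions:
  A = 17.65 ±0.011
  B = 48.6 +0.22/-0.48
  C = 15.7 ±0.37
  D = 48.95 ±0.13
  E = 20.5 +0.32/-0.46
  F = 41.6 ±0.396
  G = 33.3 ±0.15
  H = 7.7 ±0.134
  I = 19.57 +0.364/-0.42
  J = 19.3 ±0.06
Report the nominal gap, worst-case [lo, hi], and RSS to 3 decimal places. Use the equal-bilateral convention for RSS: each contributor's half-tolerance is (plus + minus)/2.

Stack each dimension's contribution:
  -A: nom -17.650 → Σnom=-17.650; wc +0.011/-0.011 → slack +0.011/-0.011; half-tol=0.011, Σhalf²=0.000121
  -B: nom -48.600 → Σnom=-66.250; wc +0.480/-0.220 → slack +0.491/-0.231; half-tol=0.350, Σhalf²=0.122621
  +C: nom +15.700 → Σnom=-50.550; wc +0.370/-0.370 → slack +0.861/-0.601; half-tol=0.370, Σhalf²=0.259521
  -D: nom -48.950 → Σnom=-99.500; wc +0.130/-0.130 → slack +0.991/-0.731; half-tol=0.130, Σhalf²=0.276421
  -E: nom -20.500 → Σnom=-120.000; wc +0.460/-0.320 → slack +1.451/-1.051; half-tol=0.390, Σhalf²=0.428521
  -F: nom -41.600 → Σnom=-161.600; wc +0.396/-0.396 → slack +1.847/-1.447; half-tol=0.396, Σhalf²=0.585337
  -G: nom -33.300 → Σnom=-194.900; wc +0.150/-0.150 → slack +1.997/-1.597; half-tol=0.150, Σhalf²=0.607837
  +H: nom +7.700 → Σnom=-187.200; wc +0.134/-0.134 → slack +2.131/-1.731; half-tol=0.134, Σhalf²=0.625793
  +I: nom +19.570 → Σnom=-167.630; wc +0.364/-0.420 → slack +2.495/-2.151; half-tol=0.392, Σhalf²=0.779457
  +J: nom +19.300 → Σnom=-148.330; wc +0.060/-0.060 → slack +2.555/-2.211; half-tol=0.060, Σhalf²=0.783057
Nominal = -148.330. Worst-case = [-148.330 - 2.211, -148.330 + 2.555] = [-150.541, -145.775]. RSS = √0.783057 = 0.885.

nominal=-148.330 wc=[-150.541,-145.775] rss=0.885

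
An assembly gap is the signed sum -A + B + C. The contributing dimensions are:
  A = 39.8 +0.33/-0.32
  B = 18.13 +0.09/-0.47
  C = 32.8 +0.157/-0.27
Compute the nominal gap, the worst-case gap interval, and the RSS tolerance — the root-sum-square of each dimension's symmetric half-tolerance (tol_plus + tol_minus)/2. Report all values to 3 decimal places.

Stack each dimension's contribution:
  -A: nom -39.800 → Σnom=-39.800; wc +0.320/-0.330 → slack +0.320/-0.330; half-tol=0.325, Σhalf²=0.105625
  +B: nom +18.130 → Σnom=-21.670; wc +0.090/-0.470 → slack +0.410/-0.800; half-tol=0.280, Σhalf²=0.184025
  +C: nom +32.800 → Σnom=11.130; wc +0.157/-0.270 → slack +0.567/-1.070; half-tol=0.214, Σhalf²=0.229607
Nominal = 11.130. Worst-case = [11.130 - 1.070, 11.130 + 0.567] = [10.060, 11.697]. RSS = √0.229607 = 0.479.

nominal=11.130 wc=[10.060,11.697] rss=0.479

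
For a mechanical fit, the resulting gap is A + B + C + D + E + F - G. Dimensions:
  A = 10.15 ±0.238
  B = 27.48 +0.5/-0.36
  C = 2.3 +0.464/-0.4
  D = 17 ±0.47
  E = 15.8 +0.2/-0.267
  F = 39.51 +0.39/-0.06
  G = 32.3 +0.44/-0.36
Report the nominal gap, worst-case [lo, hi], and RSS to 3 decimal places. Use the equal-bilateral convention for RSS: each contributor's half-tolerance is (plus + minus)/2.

nominal=79.940 wc=[77.705,82.562] rss=0.956

Stack each dimension's contribution:
  +A: nom +10.150 → Σnom=10.150; wc +0.238/-0.238 → slack +0.238/-0.238; half-tol=0.238, Σhalf²=0.056644
  +B: nom +27.480 → Σnom=37.630; wc +0.500/-0.360 → slack +0.738/-0.598; half-tol=0.430, Σhalf²=0.241544
  +C: nom +2.300 → Σnom=39.930; wc +0.464/-0.400 → slack +1.202/-0.998; half-tol=0.432, Σhalf²=0.428168
  +D: nom +17.000 → Σnom=56.930; wc +0.470/-0.470 → slack +1.672/-1.468; half-tol=0.470, Σhalf²=0.649068
  +E: nom +15.800 → Σnom=72.730; wc +0.200/-0.267 → slack +1.872/-1.735; half-tol=0.234, Σhalf²=0.703590
  +F: nom +39.510 → Σnom=112.240; wc +0.390/-0.060 → slack +2.262/-1.795; half-tol=0.225, Σhalf²=0.754215
  -G: nom -32.300 → Σnom=79.940; wc +0.360/-0.440 → slack +2.622/-2.235; half-tol=0.400, Σhalf²=0.914215
Nominal = 79.940. Worst-case = [79.940 - 2.235, 79.940 + 2.622] = [77.705, 82.562]. RSS = √0.914215 = 0.956.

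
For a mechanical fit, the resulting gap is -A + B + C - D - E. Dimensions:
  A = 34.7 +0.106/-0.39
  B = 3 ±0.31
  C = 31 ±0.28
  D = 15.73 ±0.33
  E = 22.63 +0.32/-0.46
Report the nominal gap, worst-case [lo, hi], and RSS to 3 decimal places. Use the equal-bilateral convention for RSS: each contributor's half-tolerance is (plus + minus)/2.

Stack each dimension's contribution:
  -A: nom -34.700 → Σnom=-34.700; wc +0.390/-0.106 → slack +0.390/-0.106; half-tol=0.248, Σhalf²=0.061504
  +B: nom +3.000 → Σnom=-31.700; wc +0.310/-0.310 → slack +0.700/-0.416; half-tol=0.310, Σhalf²=0.157604
  +C: nom +31.000 → Σnom=-0.700; wc +0.280/-0.280 → slack +0.980/-0.696; half-tol=0.280, Σhalf²=0.236004
  -D: nom -15.730 → Σnom=-16.430; wc +0.330/-0.330 → slack +1.310/-1.026; half-tol=0.330, Σhalf²=0.344904
  -E: nom -22.630 → Σnom=-39.060; wc +0.460/-0.320 → slack +1.770/-1.346; half-tol=0.390, Σhalf²=0.497004
Nominal = -39.060. Worst-case = [-39.060 - 1.346, -39.060 + 1.770] = [-40.406, -37.290]. RSS = √0.497004 = 0.705.

nominal=-39.060 wc=[-40.406,-37.290] rss=0.705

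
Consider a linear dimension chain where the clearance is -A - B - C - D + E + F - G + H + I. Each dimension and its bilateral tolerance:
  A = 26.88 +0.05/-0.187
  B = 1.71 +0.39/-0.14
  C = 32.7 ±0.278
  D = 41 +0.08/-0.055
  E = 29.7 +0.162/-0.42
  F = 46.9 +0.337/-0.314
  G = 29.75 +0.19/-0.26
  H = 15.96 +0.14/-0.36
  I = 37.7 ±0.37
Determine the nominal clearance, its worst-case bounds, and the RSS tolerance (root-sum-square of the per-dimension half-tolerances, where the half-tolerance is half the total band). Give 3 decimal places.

nominal=-1.780 wc=[-4.232,0.149] rss=0.779

Stack each dimension's contribution:
  -A: nom -26.880 → Σnom=-26.880; wc +0.187/-0.050 → slack +0.187/-0.050; half-tol=0.118, Σhalf²=0.014042
  -B: nom -1.710 → Σnom=-28.590; wc +0.140/-0.390 → slack +0.327/-0.440; half-tol=0.265, Σhalf²=0.084267
  -C: nom -32.700 → Σnom=-61.290; wc +0.278/-0.278 → slack +0.605/-0.718; half-tol=0.278, Σhalf²=0.161551
  -D: nom -41.000 → Σnom=-102.290; wc +0.055/-0.080 → slack +0.660/-0.798; half-tol=0.068, Σhalf²=0.166108
  +E: nom +29.700 → Σnom=-72.590; wc +0.162/-0.420 → slack +0.822/-1.218; half-tol=0.291, Σhalf²=0.250789
  +F: nom +46.900 → Σnom=-25.690; wc +0.337/-0.314 → slack +1.159/-1.532; half-tol=0.326, Σhalf²=0.356739
  -G: nom -29.750 → Σnom=-55.440; wc +0.260/-0.190 → slack +1.419/-1.722; half-tol=0.225, Σhalf²=0.407364
  +H: nom +15.960 → Σnom=-39.480; wc +0.140/-0.360 → slack +1.559/-2.082; half-tol=0.250, Σhalf²=0.469864
  +I: nom +37.700 → Σnom=-1.780; wc +0.370/-0.370 → slack +1.929/-2.452; half-tol=0.370, Σhalf²=0.606764
Nominal = -1.780. Worst-case = [-1.780 - 2.452, -1.780 + 1.929] = [-4.232, 0.149]. RSS = √0.606764 = 0.779.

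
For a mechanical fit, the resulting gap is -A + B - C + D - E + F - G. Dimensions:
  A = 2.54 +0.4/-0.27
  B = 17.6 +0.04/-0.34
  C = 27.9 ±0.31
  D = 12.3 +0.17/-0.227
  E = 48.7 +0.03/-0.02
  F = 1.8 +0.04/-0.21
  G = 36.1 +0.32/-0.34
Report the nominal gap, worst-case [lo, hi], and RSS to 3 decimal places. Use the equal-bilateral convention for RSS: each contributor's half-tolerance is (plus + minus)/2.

nominal=-83.540 wc=[-85.377,-82.350] rss=0.640

Stack each dimension's contribution:
  -A: nom -2.540 → Σnom=-2.540; wc +0.270/-0.400 → slack +0.270/-0.400; half-tol=0.335, Σhalf²=0.112225
  +B: nom +17.600 → Σnom=15.060; wc +0.040/-0.340 → slack +0.310/-0.740; half-tol=0.190, Σhalf²=0.148325
  -C: nom -27.900 → Σnom=-12.840; wc +0.310/-0.310 → slack +0.620/-1.050; half-tol=0.310, Σhalf²=0.244425
  +D: nom +12.300 → Σnom=-0.540; wc +0.170/-0.227 → slack +0.790/-1.277; half-tol=0.199, Σhalf²=0.283827
  -E: nom -48.700 → Σnom=-49.240; wc +0.020/-0.030 → slack +0.810/-1.307; half-tol=0.025, Σhalf²=0.284452
  +F: nom +1.800 → Σnom=-47.440; wc +0.040/-0.210 → slack +0.850/-1.517; half-tol=0.125, Σhalf²=0.300077
  -G: nom -36.100 → Σnom=-83.540; wc +0.340/-0.320 → slack +1.190/-1.837; half-tol=0.330, Σhalf²=0.408977
Nominal = -83.540. Worst-case = [-83.540 - 1.837, -83.540 + 1.190] = [-85.377, -82.350]. RSS = √0.408977 = 0.640.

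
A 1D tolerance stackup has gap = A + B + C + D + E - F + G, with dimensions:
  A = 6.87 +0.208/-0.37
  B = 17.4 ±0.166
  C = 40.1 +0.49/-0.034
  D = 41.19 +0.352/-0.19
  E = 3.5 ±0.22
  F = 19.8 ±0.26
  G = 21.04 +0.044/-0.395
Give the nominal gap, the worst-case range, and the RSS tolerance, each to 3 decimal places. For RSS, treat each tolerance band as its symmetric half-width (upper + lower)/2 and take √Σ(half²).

nominal=110.300 wc=[108.665,112.040] rss=0.646

Stack each dimension's contribution:
  +A: nom +6.870 → Σnom=6.870; wc +0.208/-0.370 → slack +0.208/-0.370; half-tol=0.289, Σhalf²=0.083521
  +B: nom +17.400 → Σnom=24.270; wc +0.166/-0.166 → slack +0.374/-0.536; half-tol=0.166, Σhalf²=0.111077
  +C: nom +40.100 → Σnom=64.370; wc +0.490/-0.034 → slack +0.864/-0.570; half-tol=0.262, Σhalf²=0.179721
  +D: nom +41.190 → Σnom=105.560; wc +0.352/-0.190 → slack +1.216/-0.760; half-tol=0.271, Σhalf²=0.253162
  +E: nom +3.500 → Σnom=109.060; wc +0.220/-0.220 → slack +1.436/-0.980; half-tol=0.220, Σhalf²=0.301562
  -F: nom -19.800 → Σnom=89.260; wc +0.260/-0.260 → slack +1.696/-1.240; half-tol=0.260, Σhalf²=0.369162
  +G: nom +21.040 → Σnom=110.300; wc +0.044/-0.395 → slack +1.740/-1.635; half-tol=0.220, Σhalf²=0.417342
Nominal = 110.300. Worst-case = [110.300 - 1.635, 110.300 + 1.740] = [108.665, 112.040]. RSS = √0.417342 = 0.646.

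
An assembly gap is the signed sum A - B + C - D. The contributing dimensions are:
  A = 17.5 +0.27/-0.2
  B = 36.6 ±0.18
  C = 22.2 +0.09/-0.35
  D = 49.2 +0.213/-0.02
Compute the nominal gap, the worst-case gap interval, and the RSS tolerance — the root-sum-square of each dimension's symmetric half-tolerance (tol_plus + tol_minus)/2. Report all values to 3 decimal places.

nominal=-46.100 wc=[-47.043,-45.540] rss=0.387

Stack each dimension's contribution:
  +A: nom +17.500 → Σnom=17.500; wc +0.270/-0.200 → slack +0.270/-0.200; half-tol=0.235, Σhalf²=0.055225
  -B: nom -36.600 → Σnom=-19.100; wc +0.180/-0.180 → slack +0.450/-0.380; half-tol=0.180, Σhalf²=0.087625
  +C: nom +22.200 → Σnom=3.100; wc +0.090/-0.350 → slack +0.540/-0.730; half-tol=0.220, Σhalf²=0.136025
  -D: nom -49.200 → Σnom=-46.100; wc +0.020/-0.213 → slack +0.560/-0.943; half-tol=0.116, Σhalf²=0.149597
Nominal = -46.100. Worst-case = [-46.100 - 0.943, -46.100 + 0.560] = [-47.043, -45.540]. RSS = √0.149597 = 0.387.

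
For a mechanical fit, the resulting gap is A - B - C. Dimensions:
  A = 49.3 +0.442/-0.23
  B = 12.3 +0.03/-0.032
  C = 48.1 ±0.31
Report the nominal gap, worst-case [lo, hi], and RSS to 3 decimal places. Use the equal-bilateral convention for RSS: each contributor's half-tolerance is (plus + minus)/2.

nominal=-11.100 wc=[-11.670,-10.316] rss=0.458

Stack each dimension's contribution:
  +A: nom +49.300 → Σnom=49.300; wc +0.442/-0.230 → slack +0.442/-0.230; half-tol=0.336, Σhalf²=0.112896
  -B: nom -12.300 → Σnom=37.000; wc +0.032/-0.030 → slack +0.474/-0.260; half-tol=0.031, Σhalf²=0.113857
  -C: nom -48.100 → Σnom=-11.100; wc +0.310/-0.310 → slack +0.784/-0.570; half-tol=0.310, Σhalf²=0.209957
Nominal = -11.100. Worst-case = [-11.100 - 0.570, -11.100 + 0.784] = [-11.670, -10.316]. RSS = √0.209957 = 0.458.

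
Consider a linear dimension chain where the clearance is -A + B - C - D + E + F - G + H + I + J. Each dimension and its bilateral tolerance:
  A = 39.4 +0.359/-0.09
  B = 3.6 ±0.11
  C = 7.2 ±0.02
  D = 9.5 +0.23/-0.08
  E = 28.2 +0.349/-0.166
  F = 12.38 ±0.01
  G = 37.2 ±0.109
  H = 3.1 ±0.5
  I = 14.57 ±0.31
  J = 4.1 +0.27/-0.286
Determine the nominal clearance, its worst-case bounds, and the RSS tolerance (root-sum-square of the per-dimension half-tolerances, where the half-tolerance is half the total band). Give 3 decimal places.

nominal=-27.350 wc=[-29.450,-25.502] rss=0.767

Stack each dimension's contribution:
  -A: nom -39.400 → Σnom=-39.400; wc +0.090/-0.359 → slack +0.090/-0.359; half-tol=0.224, Σhalf²=0.050400
  +B: nom +3.600 → Σnom=-35.800; wc +0.110/-0.110 → slack +0.200/-0.469; half-tol=0.110, Σhalf²=0.062500
  -C: nom -7.200 → Σnom=-43.000; wc +0.020/-0.020 → slack +0.220/-0.489; half-tol=0.020, Σhalf²=0.062900
  -D: nom -9.500 → Σnom=-52.500; wc +0.080/-0.230 → slack +0.300/-0.719; half-tol=0.155, Σhalf²=0.086925
  +E: nom +28.200 → Σnom=-24.300; wc +0.349/-0.166 → slack +0.649/-0.885; half-tol=0.258, Σhalf²=0.153231
  +F: nom +12.380 → Σnom=-11.920; wc +0.010/-0.010 → slack +0.659/-0.895; half-tol=0.010, Σhalf²=0.153331
  -G: nom -37.200 → Σnom=-49.120; wc +0.109/-0.109 → slack +0.768/-1.004; half-tol=0.109, Σhalf²=0.165212
  +H: nom +3.100 → Σnom=-46.020; wc +0.500/-0.500 → slack +1.268/-1.504; half-tol=0.500, Σhalf²=0.415212
  +I: nom +14.570 → Σnom=-31.450; wc +0.310/-0.310 → slack +1.578/-1.814; half-tol=0.310, Σhalf²=0.511312
  +J: nom +4.100 → Σnom=-27.350; wc +0.270/-0.286 → slack +1.848/-2.100; half-tol=0.278, Σhalf²=0.588596
Nominal = -27.350. Worst-case = [-27.350 - 2.100, -27.350 + 1.848] = [-29.450, -25.502]. RSS = √0.588596 = 0.767.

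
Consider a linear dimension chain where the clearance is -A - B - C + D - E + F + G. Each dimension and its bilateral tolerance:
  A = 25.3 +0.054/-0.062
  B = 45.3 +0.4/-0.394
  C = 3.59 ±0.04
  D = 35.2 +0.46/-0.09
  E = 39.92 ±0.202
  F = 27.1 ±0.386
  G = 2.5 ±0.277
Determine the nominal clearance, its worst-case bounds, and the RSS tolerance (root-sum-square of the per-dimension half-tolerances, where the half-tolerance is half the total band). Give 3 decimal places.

Stack each dimension's contribution:
  -A: nom -25.300 → Σnom=-25.300; wc +0.062/-0.054 → slack +0.062/-0.054; half-tol=0.058, Σhalf²=0.003364
  -B: nom -45.300 → Σnom=-70.600; wc +0.394/-0.400 → slack +0.456/-0.454; half-tol=0.397, Σhalf²=0.160973
  -C: nom -3.590 → Σnom=-74.190; wc +0.040/-0.040 → slack +0.496/-0.494; half-tol=0.040, Σhalf²=0.162573
  +D: nom +35.200 → Σnom=-38.990; wc +0.460/-0.090 → slack +0.956/-0.584; half-tol=0.275, Σhalf²=0.238198
  -E: nom -39.920 → Σnom=-78.910; wc +0.202/-0.202 → slack +1.158/-0.786; half-tol=0.202, Σhalf²=0.279002
  +F: nom +27.100 → Σnom=-51.810; wc +0.386/-0.386 → slack +1.544/-1.172; half-tol=0.386, Σhalf²=0.427998
  +G: nom +2.500 → Σnom=-49.310; wc +0.277/-0.277 → slack +1.821/-1.449; half-tol=0.277, Σhalf²=0.504727
Nominal = -49.310. Worst-case = [-49.310 - 1.449, -49.310 + 1.821] = [-50.759, -47.489]. RSS = √0.504727 = 0.710.

nominal=-49.310 wc=[-50.759,-47.489] rss=0.710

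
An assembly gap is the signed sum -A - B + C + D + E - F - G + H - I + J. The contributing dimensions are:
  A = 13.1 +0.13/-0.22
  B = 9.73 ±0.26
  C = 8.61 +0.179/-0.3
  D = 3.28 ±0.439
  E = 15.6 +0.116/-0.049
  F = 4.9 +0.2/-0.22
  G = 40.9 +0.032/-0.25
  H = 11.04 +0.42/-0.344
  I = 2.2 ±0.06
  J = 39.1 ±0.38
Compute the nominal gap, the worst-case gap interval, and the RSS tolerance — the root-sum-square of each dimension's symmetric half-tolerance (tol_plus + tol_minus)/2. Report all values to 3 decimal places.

nominal=6.800 wc=[4.606,9.344] rss=0.844

Stack each dimension's contribution:
  -A: nom -13.100 → Σnom=-13.100; wc +0.220/-0.130 → slack +0.220/-0.130; half-tol=0.175, Σhalf²=0.030625
  -B: nom -9.730 → Σnom=-22.830; wc +0.260/-0.260 → slack +0.480/-0.390; half-tol=0.260, Σhalf²=0.098225
  +C: nom +8.610 → Σnom=-14.220; wc +0.179/-0.300 → slack +0.659/-0.690; half-tol=0.239, Σhalf²=0.155585
  +D: nom +3.280 → Σnom=-10.940; wc +0.439/-0.439 → slack +1.098/-1.129; half-tol=0.439, Σhalf²=0.348306
  +E: nom +15.600 → Σnom=4.660; wc +0.116/-0.049 → slack +1.214/-1.178; half-tol=0.083, Σhalf²=0.355113
  -F: nom -4.900 → Σnom=-0.240; wc +0.220/-0.200 → slack +1.434/-1.378; half-tol=0.210, Σhalf²=0.399213
  -G: nom -40.900 → Σnom=-41.140; wc +0.250/-0.032 → slack +1.684/-1.410; half-tol=0.141, Σhalf²=0.419094
  +H: nom +11.040 → Σnom=-30.100; wc +0.420/-0.344 → slack +2.104/-1.754; half-tol=0.382, Σhalf²=0.565018
  -I: nom -2.200 → Σnom=-32.300; wc +0.060/-0.060 → slack +2.164/-1.814; half-tol=0.060, Σhalf²=0.568618
  +J: nom +39.100 → Σnom=6.800; wc +0.380/-0.380 → slack +2.544/-2.194; half-tol=0.380, Σhalf²=0.713018
Nominal = 6.800. Worst-case = [6.800 - 2.194, 6.800 + 2.544] = [4.606, 9.344]. RSS = √0.713018 = 0.844.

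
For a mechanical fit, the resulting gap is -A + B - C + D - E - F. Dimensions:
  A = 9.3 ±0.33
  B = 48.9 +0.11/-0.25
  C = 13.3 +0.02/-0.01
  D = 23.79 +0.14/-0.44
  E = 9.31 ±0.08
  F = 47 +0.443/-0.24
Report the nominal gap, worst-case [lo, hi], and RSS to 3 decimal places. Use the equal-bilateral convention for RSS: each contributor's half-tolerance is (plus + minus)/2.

Stack each dimension's contribution:
  -A: nom -9.300 → Σnom=-9.300; wc +0.330/-0.330 → slack +0.330/-0.330; half-tol=0.330, Σhalf²=0.108900
  +B: nom +48.900 → Σnom=39.600; wc +0.110/-0.250 → slack +0.440/-0.580; half-tol=0.180, Σhalf²=0.141300
  -C: nom -13.300 → Σnom=26.300; wc +0.010/-0.020 → slack +0.450/-0.600; half-tol=0.015, Σhalf²=0.141525
  +D: nom +23.790 → Σnom=50.090; wc +0.140/-0.440 → slack +0.590/-1.040; half-tol=0.290, Σhalf²=0.225625
  -E: nom -9.310 → Σnom=40.780; wc +0.080/-0.080 → slack +0.670/-1.120; half-tol=0.080, Σhalf²=0.232025
  -F: nom -47.000 → Σnom=-6.220; wc +0.240/-0.443 → slack +0.910/-1.563; half-tol=0.342, Σhalf²=0.348647
Nominal = -6.220. Worst-case = [-6.220 - 1.563, -6.220 + 0.910] = [-7.783, -5.310]. RSS = √0.348647 = 0.590.

nominal=-6.220 wc=[-7.783,-5.310] rss=0.590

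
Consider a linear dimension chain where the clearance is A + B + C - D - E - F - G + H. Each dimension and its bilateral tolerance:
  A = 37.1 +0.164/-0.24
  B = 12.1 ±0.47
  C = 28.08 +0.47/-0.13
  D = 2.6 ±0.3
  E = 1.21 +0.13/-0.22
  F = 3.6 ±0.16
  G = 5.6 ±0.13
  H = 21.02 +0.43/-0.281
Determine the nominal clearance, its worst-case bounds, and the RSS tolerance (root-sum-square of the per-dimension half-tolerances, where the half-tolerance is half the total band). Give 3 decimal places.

nominal=85.290 wc=[83.449,87.634] rss=0.801

Stack each dimension's contribution:
  +A: nom +37.100 → Σnom=37.100; wc +0.164/-0.240 → slack +0.164/-0.240; half-tol=0.202, Σhalf²=0.040804
  +B: nom +12.100 → Σnom=49.200; wc +0.470/-0.470 → slack +0.634/-0.710; half-tol=0.470, Σhalf²=0.261704
  +C: nom +28.080 → Σnom=77.280; wc +0.470/-0.130 → slack +1.104/-0.840; half-tol=0.300, Σhalf²=0.351704
  -D: nom -2.600 → Σnom=74.680; wc +0.300/-0.300 → slack +1.404/-1.140; half-tol=0.300, Σhalf²=0.441704
  -E: nom -1.210 → Σnom=73.470; wc +0.220/-0.130 → slack +1.624/-1.270; half-tol=0.175, Σhalf²=0.472329
  -F: nom -3.600 → Σnom=69.870; wc +0.160/-0.160 → slack +1.784/-1.430; half-tol=0.160, Σhalf²=0.497929
  -G: nom -5.600 → Σnom=64.270; wc +0.130/-0.130 → slack +1.914/-1.560; half-tol=0.130, Σhalf²=0.514829
  +H: nom +21.020 → Σnom=85.290; wc +0.430/-0.281 → slack +2.344/-1.841; half-tol=0.356, Σhalf²=0.641209
Nominal = 85.290. Worst-case = [85.290 - 1.841, 85.290 + 2.344] = [83.449, 87.634]. RSS = √0.641209 = 0.801.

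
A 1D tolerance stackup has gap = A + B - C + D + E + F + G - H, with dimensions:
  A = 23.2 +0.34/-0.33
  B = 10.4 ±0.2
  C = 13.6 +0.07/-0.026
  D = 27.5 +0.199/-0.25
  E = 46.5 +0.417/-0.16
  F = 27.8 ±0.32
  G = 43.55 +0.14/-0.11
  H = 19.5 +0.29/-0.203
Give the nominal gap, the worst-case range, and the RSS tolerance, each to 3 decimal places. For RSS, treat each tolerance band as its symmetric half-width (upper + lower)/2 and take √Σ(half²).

Stack each dimension's contribution:
  +A: nom +23.200 → Σnom=23.200; wc +0.340/-0.330 → slack +0.340/-0.330; half-tol=0.335, Σhalf²=0.112225
  +B: nom +10.400 → Σnom=33.600; wc +0.200/-0.200 → slack +0.540/-0.530; half-tol=0.200, Σhalf²=0.152225
  -C: nom -13.600 → Σnom=20.000; wc +0.026/-0.070 → slack +0.566/-0.600; half-tol=0.048, Σhalf²=0.154529
  +D: nom +27.500 → Σnom=47.500; wc +0.199/-0.250 → slack +0.765/-0.850; half-tol=0.225, Σhalf²=0.204929
  +E: nom +46.500 → Σnom=94.000; wc +0.417/-0.160 → slack +1.182/-1.010; half-tol=0.288, Σhalf²=0.288162
  +F: nom +27.800 → Σnom=121.800; wc +0.320/-0.320 → slack +1.502/-1.330; half-tol=0.320, Σhalf²=0.390562
  +G: nom +43.550 → Σnom=165.350; wc +0.140/-0.110 → slack +1.642/-1.440; half-tol=0.125, Σhalf²=0.406187
  -H: nom -19.500 → Σnom=145.850; wc +0.203/-0.290 → slack +1.845/-1.730; half-tol=0.246, Σhalf²=0.466949
Nominal = 145.850. Worst-case = [145.850 - 1.730, 145.850 + 1.845] = [144.120, 147.695]. RSS = √0.466949 = 0.683.

nominal=145.850 wc=[144.120,147.695] rss=0.683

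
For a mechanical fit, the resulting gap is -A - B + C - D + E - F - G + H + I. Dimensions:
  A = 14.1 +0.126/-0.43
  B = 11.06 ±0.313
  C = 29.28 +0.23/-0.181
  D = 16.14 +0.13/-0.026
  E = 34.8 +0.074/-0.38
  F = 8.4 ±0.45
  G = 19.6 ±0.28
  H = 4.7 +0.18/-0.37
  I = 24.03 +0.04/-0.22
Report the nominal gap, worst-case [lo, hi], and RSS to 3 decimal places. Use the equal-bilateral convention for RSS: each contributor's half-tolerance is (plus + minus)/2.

Stack each dimension's contribution:
  -A: nom -14.100 → Σnom=-14.100; wc +0.430/-0.126 → slack +0.430/-0.126; half-tol=0.278, Σhalf²=0.077284
  -B: nom -11.060 → Σnom=-25.160; wc +0.313/-0.313 → slack +0.743/-0.439; half-tol=0.313, Σhalf²=0.175253
  +C: nom +29.280 → Σnom=4.120; wc +0.230/-0.181 → slack +0.973/-0.620; half-tol=0.206, Σhalf²=0.217483
  -D: nom -16.140 → Σnom=-12.020; wc +0.026/-0.130 → slack +0.999/-0.750; half-tol=0.078, Σhalf²=0.223567
  +E: nom +34.800 → Σnom=22.780; wc +0.074/-0.380 → slack +1.073/-1.130; half-tol=0.227, Σhalf²=0.275096
  -F: nom -8.400 → Σnom=14.380; wc +0.450/-0.450 → slack +1.523/-1.580; half-tol=0.450, Σhalf²=0.477596
  -G: nom -19.600 → Σnom=-5.220; wc +0.280/-0.280 → slack +1.803/-1.860; half-tol=0.280, Σhalf²=0.555996
  +H: nom +4.700 → Σnom=-0.520; wc +0.180/-0.370 → slack +1.983/-2.230; half-tol=0.275, Σhalf²=0.631621
  +I: nom +24.030 → Σnom=23.510; wc +0.040/-0.220 → slack +2.023/-2.450; half-tol=0.130, Σhalf²=0.648521
Nominal = 23.510. Worst-case = [23.510 - 2.450, 23.510 + 2.023] = [21.060, 25.533]. RSS = √0.648521 = 0.805.

nominal=23.510 wc=[21.060,25.533] rss=0.805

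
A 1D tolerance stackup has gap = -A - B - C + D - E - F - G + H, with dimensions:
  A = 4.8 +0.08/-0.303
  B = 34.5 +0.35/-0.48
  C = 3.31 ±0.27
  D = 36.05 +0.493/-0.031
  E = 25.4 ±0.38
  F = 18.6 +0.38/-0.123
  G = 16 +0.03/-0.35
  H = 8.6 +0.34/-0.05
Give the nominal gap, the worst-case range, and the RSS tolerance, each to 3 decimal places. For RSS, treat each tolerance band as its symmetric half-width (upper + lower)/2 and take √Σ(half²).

nominal=-57.960 wc=[-59.531,-55.221] rss=0.795

Stack each dimension's contribution:
  -A: nom -4.800 → Σnom=-4.800; wc +0.303/-0.080 → slack +0.303/-0.080; half-tol=0.192, Σhalf²=0.036672
  -B: nom -34.500 → Σnom=-39.300; wc +0.480/-0.350 → slack +0.783/-0.430; half-tol=0.415, Σhalf²=0.208897
  -C: nom -3.310 → Σnom=-42.610; wc +0.270/-0.270 → slack +1.053/-0.700; half-tol=0.270, Σhalf²=0.281797
  +D: nom +36.050 → Σnom=-6.560; wc +0.493/-0.031 → slack +1.546/-0.731; half-tol=0.262, Σhalf²=0.350441
  -E: nom -25.400 → Σnom=-31.960; wc +0.380/-0.380 → slack +1.926/-1.111; half-tol=0.380, Σhalf²=0.494841
  -F: nom -18.600 → Σnom=-50.560; wc +0.123/-0.380 → slack +2.049/-1.491; half-tol=0.252, Σhalf²=0.558094
  -G: nom -16.000 → Σnom=-66.560; wc +0.350/-0.030 → slack +2.399/-1.521; half-tol=0.190, Σhalf²=0.594194
  +H: nom +8.600 → Σnom=-57.960; wc +0.340/-0.050 → slack +2.739/-1.571; half-tol=0.195, Σhalf²=0.632219
Nominal = -57.960. Worst-case = [-57.960 - 1.571, -57.960 + 2.739] = [-59.531, -55.221]. RSS = √0.632219 = 0.795.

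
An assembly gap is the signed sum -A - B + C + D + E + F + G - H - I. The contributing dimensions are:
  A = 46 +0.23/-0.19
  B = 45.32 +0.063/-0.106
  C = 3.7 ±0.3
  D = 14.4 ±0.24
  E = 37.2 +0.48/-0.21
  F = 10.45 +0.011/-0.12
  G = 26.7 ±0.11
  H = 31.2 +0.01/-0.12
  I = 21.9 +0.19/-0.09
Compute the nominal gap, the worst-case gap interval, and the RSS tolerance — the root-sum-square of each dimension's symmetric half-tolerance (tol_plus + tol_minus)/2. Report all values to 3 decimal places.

Stack each dimension's contribution:
  -A: nom -46.000 → Σnom=-46.000; wc +0.190/-0.230 → slack +0.190/-0.230; half-tol=0.210, Σhalf²=0.044100
  -B: nom -45.320 → Σnom=-91.320; wc +0.106/-0.063 → slack +0.296/-0.293; half-tol=0.084, Σhalf²=0.051240
  +C: nom +3.700 → Σnom=-87.620; wc +0.300/-0.300 → slack +0.596/-0.593; half-tol=0.300, Σhalf²=0.141240
  +D: nom +14.400 → Σnom=-73.220; wc +0.240/-0.240 → slack +0.836/-0.833; half-tol=0.240, Σhalf²=0.198840
  +E: nom +37.200 → Σnom=-36.020; wc +0.480/-0.210 → slack +1.316/-1.043; half-tol=0.345, Σhalf²=0.317865
  +F: nom +10.450 → Σnom=-25.570; wc +0.011/-0.120 → slack +1.327/-1.163; half-tol=0.066, Σhalf²=0.322155
  +G: nom +26.700 → Σnom=1.130; wc +0.110/-0.110 → slack +1.437/-1.273; half-tol=0.110, Σhalf²=0.334255
  -H: nom -31.200 → Σnom=-30.070; wc +0.120/-0.010 → slack +1.557/-1.283; half-tol=0.065, Σhalf²=0.338480
  -I: nom -21.900 → Σnom=-51.970; wc +0.090/-0.190 → slack +1.647/-1.473; half-tol=0.140, Σhalf²=0.358080
Nominal = -51.970. Worst-case = [-51.970 - 1.473, -51.970 + 1.647] = [-53.443, -50.323]. RSS = √0.358080 = 0.598.

nominal=-51.970 wc=[-53.443,-50.323] rss=0.598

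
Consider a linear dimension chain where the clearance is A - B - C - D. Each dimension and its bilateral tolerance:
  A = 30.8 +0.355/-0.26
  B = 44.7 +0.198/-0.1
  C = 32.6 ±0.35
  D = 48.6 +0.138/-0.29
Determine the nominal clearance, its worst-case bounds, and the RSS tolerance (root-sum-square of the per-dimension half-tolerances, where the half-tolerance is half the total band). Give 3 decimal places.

nominal=-95.100 wc=[-96.046,-94.005] rss=0.534

Stack each dimension's contribution:
  +A: nom +30.800 → Σnom=30.800; wc +0.355/-0.260 → slack +0.355/-0.260; half-tol=0.307, Σhalf²=0.094556
  -B: nom -44.700 → Σnom=-13.900; wc +0.100/-0.198 → slack +0.455/-0.458; half-tol=0.149, Σhalf²=0.116757
  -C: nom -32.600 → Σnom=-46.500; wc +0.350/-0.350 → slack +0.805/-0.808; half-tol=0.350, Σhalf²=0.239257
  -D: nom -48.600 → Σnom=-95.100; wc +0.290/-0.138 → slack +1.095/-0.946; half-tol=0.214, Σhalf²=0.285053
Nominal = -95.100. Worst-case = [-95.100 - 0.946, -95.100 + 1.095] = [-96.046, -94.005]. RSS = √0.285053 = 0.534.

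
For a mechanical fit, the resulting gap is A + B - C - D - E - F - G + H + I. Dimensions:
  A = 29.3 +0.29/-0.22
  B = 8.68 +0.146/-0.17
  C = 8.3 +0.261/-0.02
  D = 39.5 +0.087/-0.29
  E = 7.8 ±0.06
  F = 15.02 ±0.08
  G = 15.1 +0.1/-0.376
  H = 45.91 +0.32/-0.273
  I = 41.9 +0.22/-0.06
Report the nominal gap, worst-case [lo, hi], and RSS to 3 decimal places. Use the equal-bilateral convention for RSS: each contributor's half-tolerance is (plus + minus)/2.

nominal=40.070 wc=[38.759,41.872] rss=0.565

Stack each dimension's contribution:
  +A: nom +29.300 → Σnom=29.300; wc +0.290/-0.220 → slack +0.290/-0.220; half-tol=0.255, Σhalf²=0.065025
  +B: nom +8.680 → Σnom=37.980; wc +0.146/-0.170 → slack +0.436/-0.390; half-tol=0.158, Σhalf²=0.089989
  -C: nom -8.300 → Σnom=29.680; wc +0.020/-0.261 → slack +0.456/-0.651; half-tol=0.141, Σhalf²=0.109729
  -D: nom -39.500 → Σnom=-9.820; wc +0.290/-0.087 → slack +0.746/-0.738; half-tol=0.189, Σhalf²=0.145261
  -E: nom -7.800 → Σnom=-17.620; wc +0.060/-0.060 → slack +0.806/-0.798; half-tol=0.060, Σhalf²=0.148861
  -F: nom -15.020 → Σnom=-32.640; wc +0.080/-0.080 → slack +0.886/-0.878; half-tol=0.080, Σhalf²=0.155261
  -G: nom -15.100 → Σnom=-47.740; wc +0.376/-0.100 → slack +1.262/-0.978; half-tol=0.238, Σhalf²=0.211905
  +H: nom +45.910 → Σnom=-1.830; wc +0.320/-0.273 → slack +1.582/-1.251; half-tol=0.296, Σhalf²=0.299818
  +I: nom +41.900 → Σnom=40.070; wc +0.220/-0.060 → slack +1.802/-1.311; half-tol=0.140, Σhalf²=0.319418
Nominal = 40.070. Worst-case = [40.070 - 1.311, 40.070 + 1.802] = [38.759, 41.872]. RSS = √0.319418 = 0.565.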